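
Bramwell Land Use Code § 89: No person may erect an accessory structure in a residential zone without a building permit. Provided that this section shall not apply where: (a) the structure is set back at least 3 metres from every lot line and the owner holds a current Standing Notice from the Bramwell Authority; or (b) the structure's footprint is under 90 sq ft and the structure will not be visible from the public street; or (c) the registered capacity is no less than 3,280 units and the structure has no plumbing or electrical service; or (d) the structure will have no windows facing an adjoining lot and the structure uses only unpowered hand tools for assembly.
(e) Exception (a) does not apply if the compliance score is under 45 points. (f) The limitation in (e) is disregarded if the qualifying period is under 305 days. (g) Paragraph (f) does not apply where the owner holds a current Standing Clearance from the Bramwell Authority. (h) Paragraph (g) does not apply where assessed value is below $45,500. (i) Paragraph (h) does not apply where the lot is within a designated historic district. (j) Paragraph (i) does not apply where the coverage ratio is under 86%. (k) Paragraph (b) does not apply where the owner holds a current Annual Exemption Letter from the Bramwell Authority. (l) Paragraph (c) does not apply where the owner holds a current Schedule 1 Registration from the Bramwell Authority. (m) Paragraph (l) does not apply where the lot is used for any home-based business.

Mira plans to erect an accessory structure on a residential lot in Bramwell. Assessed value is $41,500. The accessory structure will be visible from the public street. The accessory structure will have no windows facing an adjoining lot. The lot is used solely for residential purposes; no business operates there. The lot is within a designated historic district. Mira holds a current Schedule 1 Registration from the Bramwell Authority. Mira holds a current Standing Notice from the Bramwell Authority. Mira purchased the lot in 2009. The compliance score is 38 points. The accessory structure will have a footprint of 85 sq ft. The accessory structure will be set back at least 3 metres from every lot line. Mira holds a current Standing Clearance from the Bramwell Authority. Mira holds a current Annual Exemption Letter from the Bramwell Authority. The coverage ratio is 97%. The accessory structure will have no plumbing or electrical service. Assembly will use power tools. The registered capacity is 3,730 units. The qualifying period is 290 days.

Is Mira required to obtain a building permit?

Exception (a) is satisfied on its face — the setback is at least 3 m on every side; a current Standing Notice is held. However, paragraphs (e)–(j) must be considered: (e) is engaged — the compliance score is 38 points, under the 45 points limit. (f) applies (the qualifying period is 290 days, under the 305 days limit), but is itself disapplied by (g): (g) applies — a current Standing Clearance is held. (h) would limit (g) — assessed value is $41,500, below the $45,500 limit — but (i) sets (h) aside: (i) operates against (h): the lot is in a historic district. (j) does not operate here (the coverage ratio is 97%, not under 86%), so (i) stands. (a) is therefore removed.
Exception (b) does not apply: the structure will be visible from the street.
Exception (c) is satisfied on its face — the registered capacity is 3,730 units, meeting the 3,280 units threshold; there is no plumbing or electrical service. However, paragraphs (l)–(m) must be considered: (l) operates against (c): a current Schedule 1 Registration is held. (m) is not triggered (the lot is solely residential), so (l) stands. Exception (c) does not apply.
Exception (d) requires that the structure uses only unpowered hand tools for assembly; but assembly uses power tools, so (d) is unavailable.
Every exception is unavailable, so the rule governs.

Yes — Mira must obtain a building permit.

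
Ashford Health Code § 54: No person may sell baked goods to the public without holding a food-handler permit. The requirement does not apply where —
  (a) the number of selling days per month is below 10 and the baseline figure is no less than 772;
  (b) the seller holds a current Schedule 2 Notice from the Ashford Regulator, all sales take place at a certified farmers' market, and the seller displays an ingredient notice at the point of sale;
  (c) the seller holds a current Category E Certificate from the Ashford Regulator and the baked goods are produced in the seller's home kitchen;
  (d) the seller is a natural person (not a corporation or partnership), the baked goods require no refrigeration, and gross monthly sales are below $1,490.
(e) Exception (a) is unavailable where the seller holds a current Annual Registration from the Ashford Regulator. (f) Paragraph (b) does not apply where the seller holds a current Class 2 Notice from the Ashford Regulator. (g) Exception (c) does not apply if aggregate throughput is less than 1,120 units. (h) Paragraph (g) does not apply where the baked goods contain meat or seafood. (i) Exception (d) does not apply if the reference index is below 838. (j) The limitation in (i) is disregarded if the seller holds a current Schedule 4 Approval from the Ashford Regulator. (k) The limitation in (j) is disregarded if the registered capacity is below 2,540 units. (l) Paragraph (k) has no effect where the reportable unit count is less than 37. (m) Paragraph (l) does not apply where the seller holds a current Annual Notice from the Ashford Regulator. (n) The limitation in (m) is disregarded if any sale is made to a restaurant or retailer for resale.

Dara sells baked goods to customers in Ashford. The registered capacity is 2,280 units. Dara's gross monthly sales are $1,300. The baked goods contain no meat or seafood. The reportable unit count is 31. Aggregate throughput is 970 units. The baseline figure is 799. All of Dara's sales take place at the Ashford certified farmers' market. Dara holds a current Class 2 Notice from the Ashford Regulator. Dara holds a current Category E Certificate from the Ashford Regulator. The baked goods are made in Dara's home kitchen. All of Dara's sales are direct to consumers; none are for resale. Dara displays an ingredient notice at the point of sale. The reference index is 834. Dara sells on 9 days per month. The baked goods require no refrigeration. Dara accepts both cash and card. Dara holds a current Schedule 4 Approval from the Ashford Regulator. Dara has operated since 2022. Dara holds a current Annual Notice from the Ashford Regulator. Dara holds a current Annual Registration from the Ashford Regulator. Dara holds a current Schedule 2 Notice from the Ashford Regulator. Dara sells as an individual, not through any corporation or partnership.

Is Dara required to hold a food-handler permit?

Exception (a)'s conditions are all satisfied: the number of selling days per month is 9, below the 10 limit; the baseline figure is 799, meeting the 772 threshold. But applying paragraph (e): (e) operates against (a): a current Annual Registration is held. Exception (a) does not apply.
Exception (b): a current Schedule 2 Notice is held; all sales are at a certified farmers' market; an ingredient notice is displayed — every condition holds. Turning to paragraph (f): (f) operates against (b): a current Class 2 Notice is held. So (b) is unavailable.
Exception (c) is satisfied on its face — a current Category E Certificate is held; the baked goods are home-kitchen produced. Turning to paragraphs (g)–(h): (g) operates against (c): aggregate throughput is 970 units, less than the 1,120 units limit. (h), which would lift (g), does not operate here — the baked goods contain no meat or seafood. So (c) is unavailable.
All of (d)'s requirements are met (the seller is a natural person; the baked goods are shelf-stable; gross monthly sales are $1,300, below the $1,490 limit). But: (i) applies — the reference index is 834, below the 838 limit. (j) operates (a current Schedule 4 Approval is held), but is set aside by (k): (k) operates against (j): the registered capacity is 2,280 units, below the 2,540 units limit. (l) operates (the reportable unit count is 31, less than the 37 limit), but is set aside by (m): (m) operates — a current Annual Notice is held. (n), which would lift (m), is not engaged — no sales are for resale. So (d) is unavailable.
No exception is made out. Dara falls within the general rule.

Yes — Dara must hold a food-handler permit.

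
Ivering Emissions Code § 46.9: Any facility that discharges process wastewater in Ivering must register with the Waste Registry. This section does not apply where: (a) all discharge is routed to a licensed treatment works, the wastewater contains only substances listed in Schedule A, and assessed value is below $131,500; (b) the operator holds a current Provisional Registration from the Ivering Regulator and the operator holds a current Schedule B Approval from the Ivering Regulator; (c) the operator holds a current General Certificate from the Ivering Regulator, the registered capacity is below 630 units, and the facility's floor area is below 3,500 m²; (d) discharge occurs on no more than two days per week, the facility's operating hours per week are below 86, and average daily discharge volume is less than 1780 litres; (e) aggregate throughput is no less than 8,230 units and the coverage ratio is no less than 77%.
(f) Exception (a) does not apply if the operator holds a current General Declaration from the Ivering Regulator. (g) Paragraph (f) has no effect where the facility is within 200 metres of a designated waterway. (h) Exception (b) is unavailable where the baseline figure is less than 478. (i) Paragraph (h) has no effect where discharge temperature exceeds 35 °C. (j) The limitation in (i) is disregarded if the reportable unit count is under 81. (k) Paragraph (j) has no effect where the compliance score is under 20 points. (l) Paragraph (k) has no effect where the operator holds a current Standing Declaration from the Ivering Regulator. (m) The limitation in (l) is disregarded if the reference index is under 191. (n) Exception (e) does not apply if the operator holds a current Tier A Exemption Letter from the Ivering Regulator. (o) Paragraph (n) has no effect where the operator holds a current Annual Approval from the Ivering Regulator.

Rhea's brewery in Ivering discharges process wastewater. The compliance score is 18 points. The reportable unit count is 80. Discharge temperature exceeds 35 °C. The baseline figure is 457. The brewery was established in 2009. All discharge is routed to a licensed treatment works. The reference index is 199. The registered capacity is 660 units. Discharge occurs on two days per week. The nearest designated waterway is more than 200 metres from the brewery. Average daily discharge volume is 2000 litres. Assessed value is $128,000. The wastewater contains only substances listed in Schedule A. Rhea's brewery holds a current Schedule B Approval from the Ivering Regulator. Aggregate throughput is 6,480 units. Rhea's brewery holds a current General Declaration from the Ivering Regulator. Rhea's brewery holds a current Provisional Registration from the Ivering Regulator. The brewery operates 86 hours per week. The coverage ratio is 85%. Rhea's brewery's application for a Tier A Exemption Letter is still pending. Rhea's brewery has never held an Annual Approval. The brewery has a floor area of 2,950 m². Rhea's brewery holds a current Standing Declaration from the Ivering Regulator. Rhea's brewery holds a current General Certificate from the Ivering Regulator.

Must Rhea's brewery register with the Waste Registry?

Yes — Rhea's brewery must register with the Waste Registry.

Exception (a): discharge is routed to a licensed treatment works; the wastewater is Schedule-A-only; assessed value is $128,000, below the $131,500 limit — every condition holds. Turning to paragraphs (f)–(g): (f) operates against (a): a current General Declaration is held. (g) does not operate here (the brewery is more than 200 m from any designated waterway), so (f) stands. Exception (a) does not apply.
All of (b)'s requirements are met (a current Provisional Registration is held; a current Schedule B Approval is held). But: (h) operates against (b): the baseline figure is 457, less than the 478 limit. (i) operates (discharge temperature exceeds 35 °C), but is itself disapplied by (j): (j) operates against (i): the reportable unit count is 80, under the 81 limit. (k) would limit (j) — the compliance score is 18 points, under the 20 points limit — but (l) sets (k) aside: (l) operates against (k): a current Standing Declaration is held. (m), which would lift (l), is not engaged — the reference index is 199, not under 191. (b) is therefore removed.
Exception (c) requires that the registered capacity is below 630 units; but the registered capacity is 660 units, not below 630 units, so (c) is unavailable.
Exception (d) fails — the facility's operating hours per week are 86, not below 86.
Exception (e) requires that aggregate throughput is no less than 8,230 units; but aggregate throughput is 6,480 units, short of 8,230 units, so (e) is unavailable.
Every exception is unavailable, so the rule governs.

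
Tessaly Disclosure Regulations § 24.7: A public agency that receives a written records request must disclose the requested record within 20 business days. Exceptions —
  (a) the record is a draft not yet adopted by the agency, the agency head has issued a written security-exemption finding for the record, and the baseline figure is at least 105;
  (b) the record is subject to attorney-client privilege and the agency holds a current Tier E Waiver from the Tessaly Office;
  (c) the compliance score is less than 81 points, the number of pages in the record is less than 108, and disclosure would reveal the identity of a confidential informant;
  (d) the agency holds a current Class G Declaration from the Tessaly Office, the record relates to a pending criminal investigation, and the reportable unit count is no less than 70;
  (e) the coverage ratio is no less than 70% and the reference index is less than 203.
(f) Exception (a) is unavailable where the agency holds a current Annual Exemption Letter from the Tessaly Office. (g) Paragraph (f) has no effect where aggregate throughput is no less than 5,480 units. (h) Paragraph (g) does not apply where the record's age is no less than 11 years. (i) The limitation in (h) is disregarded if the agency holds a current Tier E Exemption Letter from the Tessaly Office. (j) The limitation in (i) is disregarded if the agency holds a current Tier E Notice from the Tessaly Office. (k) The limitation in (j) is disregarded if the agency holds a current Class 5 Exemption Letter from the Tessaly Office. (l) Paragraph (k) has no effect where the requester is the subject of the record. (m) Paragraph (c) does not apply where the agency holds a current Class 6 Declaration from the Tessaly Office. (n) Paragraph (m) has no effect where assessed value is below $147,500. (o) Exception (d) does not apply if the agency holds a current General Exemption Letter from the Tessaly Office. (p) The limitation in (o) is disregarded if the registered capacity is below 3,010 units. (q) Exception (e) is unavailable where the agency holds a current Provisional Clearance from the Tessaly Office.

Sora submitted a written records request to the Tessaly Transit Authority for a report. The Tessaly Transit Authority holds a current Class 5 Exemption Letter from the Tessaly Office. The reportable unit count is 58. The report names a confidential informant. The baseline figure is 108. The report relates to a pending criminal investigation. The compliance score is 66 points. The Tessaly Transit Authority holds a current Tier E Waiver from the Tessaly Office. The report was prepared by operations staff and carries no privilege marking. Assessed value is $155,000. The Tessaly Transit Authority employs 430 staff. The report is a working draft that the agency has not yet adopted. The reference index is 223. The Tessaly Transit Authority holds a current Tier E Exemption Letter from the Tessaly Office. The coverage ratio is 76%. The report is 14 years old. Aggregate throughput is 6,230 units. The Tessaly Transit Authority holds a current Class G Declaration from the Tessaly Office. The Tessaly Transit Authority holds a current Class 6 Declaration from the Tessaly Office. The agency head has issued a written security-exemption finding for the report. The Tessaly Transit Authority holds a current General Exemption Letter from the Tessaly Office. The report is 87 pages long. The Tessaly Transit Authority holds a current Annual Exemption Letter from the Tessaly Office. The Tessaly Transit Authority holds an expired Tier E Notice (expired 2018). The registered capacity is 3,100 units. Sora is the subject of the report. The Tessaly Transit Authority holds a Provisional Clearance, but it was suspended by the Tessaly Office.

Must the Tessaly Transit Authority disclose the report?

Exception (a): the report is an unadopted draft; a written security-exemption finding has been issued; the baseline figure is 108, meeting the 105 threshold — every condition holds. As to paragraphs (f)–(l): (f) applies (a current Annual Exemption Letter is held), but is set aside by (g): (g) operates against (f): aggregate throughput is 6,230 units, meeting the 5,480 units threshold. (h) would limit (g) — the record's age is 14 years, meeting the 11 years threshold — but (i) sets (h) aside: (i) operates against (h): a current Tier E Exemption Letter is held. (j), which would lift (i), is not triggered — no current Tier E Notice is held. So (a) applies.
Exception (b) requires that the record is subject to attorney-client privilege; but the report carries no privilege marking, so (b) is unavailable.
All of (c)'s requirements are met (the compliance score is 66 points, less than the 81 points limit; the number of pages in the record is 87, less than the 108 limit; the report names a confidential informant). However, paragraphs (m)–(n) must be considered: (m) operates against (c): a current Class 6 Declaration is held. (n) is inapplicable (assessed value is $155,000, not below $147,500), so (m) stands. Exception (c) does not apply.
Exception (d) does not apply: the reportable unit count is 58, short of 70.
Exception (e) requires that the reference index is less than 203; but the reference index is 223, not less than 203, so (e) is unavailable.

No — exception (a) applies; the Tessaly Transit Authority is not required to disclose the report.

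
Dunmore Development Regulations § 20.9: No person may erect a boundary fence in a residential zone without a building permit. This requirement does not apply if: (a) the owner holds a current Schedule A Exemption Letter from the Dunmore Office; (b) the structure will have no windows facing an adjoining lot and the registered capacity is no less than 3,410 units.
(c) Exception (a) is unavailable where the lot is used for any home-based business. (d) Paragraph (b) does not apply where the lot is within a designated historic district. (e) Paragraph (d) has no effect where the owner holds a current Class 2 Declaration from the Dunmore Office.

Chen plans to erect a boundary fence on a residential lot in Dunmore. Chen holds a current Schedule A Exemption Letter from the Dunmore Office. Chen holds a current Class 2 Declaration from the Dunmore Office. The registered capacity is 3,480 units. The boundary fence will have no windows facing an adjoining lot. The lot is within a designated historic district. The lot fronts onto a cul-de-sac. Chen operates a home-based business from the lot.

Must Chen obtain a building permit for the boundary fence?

Exception (a) is satisfied on its face — a current Schedule A Exemption Letter is held. However, paragraph (c) must be considered: (c) is triggered — a home-based business operates on the lot. (a) is therefore removed.
Exception (b)'s conditions are all satisfied: no windows face an adjoining lot; the registered capacity is 3,480 units, meeting the 3,410 units threshold. Applying paragraphs (d)–(e): (d) would limit (b) — the lot is in a historic district — but (e) sets (d) aside: (e) operates against (d): a current Class 2 Declaration is held. So (b) applies.

No — exception (b) applies; Chen does not need a building permit.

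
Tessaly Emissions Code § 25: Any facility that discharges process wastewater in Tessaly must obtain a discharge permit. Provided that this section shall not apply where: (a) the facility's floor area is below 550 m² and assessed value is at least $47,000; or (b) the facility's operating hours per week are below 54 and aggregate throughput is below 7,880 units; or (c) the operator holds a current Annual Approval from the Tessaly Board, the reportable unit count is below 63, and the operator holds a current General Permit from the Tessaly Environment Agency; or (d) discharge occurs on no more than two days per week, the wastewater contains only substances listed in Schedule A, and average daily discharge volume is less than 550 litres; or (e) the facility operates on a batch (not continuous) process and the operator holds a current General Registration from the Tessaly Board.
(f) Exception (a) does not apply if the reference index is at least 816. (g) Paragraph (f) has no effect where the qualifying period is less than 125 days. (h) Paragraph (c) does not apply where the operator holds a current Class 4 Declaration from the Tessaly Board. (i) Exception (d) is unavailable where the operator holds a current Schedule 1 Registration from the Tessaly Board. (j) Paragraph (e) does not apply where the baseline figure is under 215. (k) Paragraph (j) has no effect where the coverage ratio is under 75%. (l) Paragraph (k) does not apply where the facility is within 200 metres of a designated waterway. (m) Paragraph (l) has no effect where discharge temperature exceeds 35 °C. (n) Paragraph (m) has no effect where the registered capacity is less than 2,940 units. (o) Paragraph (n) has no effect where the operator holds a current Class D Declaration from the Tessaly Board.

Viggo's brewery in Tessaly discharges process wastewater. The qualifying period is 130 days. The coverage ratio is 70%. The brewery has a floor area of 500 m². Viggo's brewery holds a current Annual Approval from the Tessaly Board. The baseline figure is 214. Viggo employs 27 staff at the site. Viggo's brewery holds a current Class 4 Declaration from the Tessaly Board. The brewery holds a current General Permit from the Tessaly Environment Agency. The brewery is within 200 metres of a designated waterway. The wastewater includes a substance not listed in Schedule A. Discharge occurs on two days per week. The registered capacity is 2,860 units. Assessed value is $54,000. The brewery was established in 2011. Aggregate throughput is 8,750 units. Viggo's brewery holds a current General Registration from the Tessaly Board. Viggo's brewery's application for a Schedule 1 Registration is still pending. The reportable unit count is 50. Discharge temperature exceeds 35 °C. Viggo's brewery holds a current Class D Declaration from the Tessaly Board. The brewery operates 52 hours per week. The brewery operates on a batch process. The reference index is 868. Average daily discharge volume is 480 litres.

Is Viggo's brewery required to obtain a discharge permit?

No — exception (e) applies; Viggo's brewery is not required to obtain a discharge permit.

Exception (a) is satisfied on its face — the facility's floor area is 500 m², below the 550 m² limit; assessed value is $54,000, meeting the $47,000 threshold. But applying paragraphs (f)–(g): (f) operates against (a): the reference index is 868, meeting the 816 threshold. (g), which would lift (f), is inapplicable — the qualifying period is 130 days, not less than 125 days. (a) is therefore removed.
Exception (b) fails — aggregate throughput is 8,750 units, not below 7,880 units.
All of (c)'s requirements are met (a current Annual Approval is held; the reportable unit count is 50, below the 63 limit; a current General Permit is held). Turning to paragraph (h): (h) operates against (c): a current Class 4 Declaration is held. So (c) is unavailable.
Exception (d) fails — the wastewater includes a non-Schedule-A substance.
Exception (e)'s conditions are all satisfied: the facility operates on a batch process; a current General Registration is held. Under paragraphs (j)–(o): (j) is engaged (the baseline figure is 214, under the 215 limit), but is itself disapplied by (k): (k) operates against (j): the coverage ratio is 70%, under the 75% limit. (l) would limit (k) — the brewery is within 200 m of a designated waterway — but (m) sets (l) aside: (m) operates against (l): discharge temperature exceeds 35 °C. (n) would limit (m) — the registered capacity is 2,860 units, less than the 2,940 units limit — but (o) sets (n) aside: (o) operates against (n): a current Class D Declaration is held. (e) remains available.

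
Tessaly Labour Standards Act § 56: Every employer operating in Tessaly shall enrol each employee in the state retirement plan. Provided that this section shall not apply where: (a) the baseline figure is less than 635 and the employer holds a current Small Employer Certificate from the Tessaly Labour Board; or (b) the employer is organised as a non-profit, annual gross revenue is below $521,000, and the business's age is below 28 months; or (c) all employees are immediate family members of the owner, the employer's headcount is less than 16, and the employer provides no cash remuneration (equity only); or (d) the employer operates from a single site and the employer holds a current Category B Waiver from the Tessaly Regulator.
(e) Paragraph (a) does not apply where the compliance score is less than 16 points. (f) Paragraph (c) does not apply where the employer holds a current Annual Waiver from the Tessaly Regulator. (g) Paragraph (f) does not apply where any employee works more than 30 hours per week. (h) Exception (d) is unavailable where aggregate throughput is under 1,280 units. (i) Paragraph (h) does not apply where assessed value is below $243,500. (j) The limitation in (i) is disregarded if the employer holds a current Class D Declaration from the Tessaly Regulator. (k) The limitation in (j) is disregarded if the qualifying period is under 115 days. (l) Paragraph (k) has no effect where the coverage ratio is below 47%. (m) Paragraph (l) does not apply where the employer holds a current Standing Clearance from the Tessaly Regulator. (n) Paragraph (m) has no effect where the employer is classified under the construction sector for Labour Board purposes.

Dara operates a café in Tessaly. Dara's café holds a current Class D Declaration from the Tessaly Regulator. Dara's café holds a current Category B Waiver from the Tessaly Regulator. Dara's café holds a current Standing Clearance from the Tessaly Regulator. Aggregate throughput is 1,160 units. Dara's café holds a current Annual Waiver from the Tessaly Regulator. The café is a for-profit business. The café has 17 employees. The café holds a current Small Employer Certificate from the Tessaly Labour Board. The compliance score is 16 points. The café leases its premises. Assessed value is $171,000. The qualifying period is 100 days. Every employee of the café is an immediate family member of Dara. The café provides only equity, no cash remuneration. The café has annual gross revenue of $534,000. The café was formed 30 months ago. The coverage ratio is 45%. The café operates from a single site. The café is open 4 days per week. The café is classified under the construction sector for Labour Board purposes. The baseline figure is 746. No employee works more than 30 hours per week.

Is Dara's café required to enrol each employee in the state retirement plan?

Yes — Dara's café must enrol each employee in the state retirement plan.

Exception (a) does not apply: the baseline figure is 746, not less than 635.
Exception (b) requires that the employer is organised as a non-profit; but the employer is for-profit, so (b) is unavailable.
Exception (c) fails — the employer's headcount is 17, not less than 16.
Exception (d)'s conditions are all satisfied: the employer operates from a single site; a current Category B Waiver is held. But: (h) is engaged — aggregate throughput is 1,160 units, under the 1,280 units limit. (i) would limit (h) — assessed value is $171,000, below the $243,500 limit — but (j) sets (i) aside: (j) operates against (i): a current Class D Declaration is held. (k) operates (the qualifying period is 100 days, under the 115 days limit), but is itself disapplied by (l): (l) is engaged — the coverage ratio is 45%, below the 47% limit. (m) operates (a current Standing Clearance is held), but is displaced by (n): (n) is triggered — the café is classified under the construction sector. So (d) is unavailable.
No exception displaces § 56.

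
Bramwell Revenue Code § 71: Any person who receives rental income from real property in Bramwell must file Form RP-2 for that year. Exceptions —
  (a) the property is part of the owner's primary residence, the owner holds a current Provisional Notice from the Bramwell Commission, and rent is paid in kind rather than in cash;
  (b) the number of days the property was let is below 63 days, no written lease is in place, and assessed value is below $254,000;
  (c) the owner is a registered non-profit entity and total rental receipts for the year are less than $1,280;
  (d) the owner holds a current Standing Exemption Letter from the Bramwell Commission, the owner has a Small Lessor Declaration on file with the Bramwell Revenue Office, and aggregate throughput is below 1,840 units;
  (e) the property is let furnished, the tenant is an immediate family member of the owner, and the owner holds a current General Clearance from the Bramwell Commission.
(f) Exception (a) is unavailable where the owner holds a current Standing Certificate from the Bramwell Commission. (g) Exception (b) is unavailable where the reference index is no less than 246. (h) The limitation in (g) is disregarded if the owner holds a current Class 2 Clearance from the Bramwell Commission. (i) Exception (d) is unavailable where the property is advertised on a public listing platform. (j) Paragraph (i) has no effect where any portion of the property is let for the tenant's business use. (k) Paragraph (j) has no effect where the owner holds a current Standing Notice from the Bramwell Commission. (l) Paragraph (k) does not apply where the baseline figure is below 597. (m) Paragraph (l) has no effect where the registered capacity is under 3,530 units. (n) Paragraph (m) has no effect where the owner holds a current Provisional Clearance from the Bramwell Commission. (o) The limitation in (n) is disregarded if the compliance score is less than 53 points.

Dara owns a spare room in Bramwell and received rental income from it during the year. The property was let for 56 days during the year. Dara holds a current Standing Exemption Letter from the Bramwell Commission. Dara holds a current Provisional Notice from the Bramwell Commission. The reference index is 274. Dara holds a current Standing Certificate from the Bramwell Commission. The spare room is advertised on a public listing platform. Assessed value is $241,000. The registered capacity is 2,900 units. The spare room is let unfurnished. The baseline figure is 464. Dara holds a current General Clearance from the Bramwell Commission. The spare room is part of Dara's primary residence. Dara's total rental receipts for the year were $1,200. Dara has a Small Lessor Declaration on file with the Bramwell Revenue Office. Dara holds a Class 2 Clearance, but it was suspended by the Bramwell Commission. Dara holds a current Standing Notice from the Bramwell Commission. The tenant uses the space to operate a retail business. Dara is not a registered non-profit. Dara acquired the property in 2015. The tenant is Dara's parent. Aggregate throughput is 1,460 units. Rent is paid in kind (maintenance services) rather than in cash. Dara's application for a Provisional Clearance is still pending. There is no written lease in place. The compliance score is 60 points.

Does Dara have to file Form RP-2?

Yes — Dara must file Form RP-2.

Exception (a): the spare room is part of the primary residence; a current Provisional Notice is held; rent is paid in kind — every condition holds. But applying paragraph (f): (f) applies — a current Standing Certificate is held. So (a) is unavailable.
All of (b)'s requirements are met (the number of days the property was let is 56 days, below the 63 days limit; there is no written lease; assessed value is $241,000, below the $254,000 limit). However, paragraphs (g)–(h) must be considered: (g) operates against (b): the reference index is 274, meeting the 246 threshold. (h) is not triggered (there is no Class 2 Clearance in force), so (g) stands. (b) is therefore removed.
Exception (c) does not apply: Dara is not a registered non-profit.
All of (d)'s requirements are met (a current Standing Exemption Letter is held; a Small Lessor Declaration is on file; aggregate throughput is 1,460 units, below the 1,840 units limit). But: (i) applies — the property is publicly advertised. (j) is engaged (the space is let for business use), but is itself disapplied by (k): (k) operates against (j): a current Standing Notice is held. (l) would limit (k) — the baseline figure is 464, below the 597 limit — but (m) sets (l) aside: (m) operates against (l): the registered capacity is 2,900 units, under the 3,530 units limit. (n), which would lift (m), is not engaged — no current Provisional Clearance is held. (d) is therefore removed.
Exception (e) does not apply: the property is let unfurnished.
No exception applies. The general rule governs.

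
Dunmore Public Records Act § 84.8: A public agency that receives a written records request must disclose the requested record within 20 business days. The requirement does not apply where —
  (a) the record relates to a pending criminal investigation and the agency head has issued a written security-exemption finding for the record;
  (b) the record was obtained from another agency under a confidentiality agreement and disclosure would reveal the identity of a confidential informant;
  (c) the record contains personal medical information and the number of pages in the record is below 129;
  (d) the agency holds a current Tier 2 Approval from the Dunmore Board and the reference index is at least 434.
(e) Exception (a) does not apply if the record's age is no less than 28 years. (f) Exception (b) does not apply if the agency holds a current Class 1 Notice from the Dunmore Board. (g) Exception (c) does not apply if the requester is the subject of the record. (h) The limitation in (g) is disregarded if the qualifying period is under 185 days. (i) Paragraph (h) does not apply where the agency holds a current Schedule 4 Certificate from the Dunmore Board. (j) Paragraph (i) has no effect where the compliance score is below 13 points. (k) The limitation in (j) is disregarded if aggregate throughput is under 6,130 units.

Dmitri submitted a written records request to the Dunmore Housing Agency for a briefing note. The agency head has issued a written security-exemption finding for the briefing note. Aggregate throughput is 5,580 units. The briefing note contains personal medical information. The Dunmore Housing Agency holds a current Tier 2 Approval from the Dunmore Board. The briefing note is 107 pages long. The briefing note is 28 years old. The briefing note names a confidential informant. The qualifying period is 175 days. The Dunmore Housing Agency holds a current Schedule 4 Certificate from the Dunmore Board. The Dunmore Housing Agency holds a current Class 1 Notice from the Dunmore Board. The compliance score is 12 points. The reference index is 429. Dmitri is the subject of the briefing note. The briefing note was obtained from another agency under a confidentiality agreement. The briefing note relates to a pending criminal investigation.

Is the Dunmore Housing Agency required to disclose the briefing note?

Yes — the Dunmore Housing Agency must disclose the briefing note.

Exception (a)'s conditions are all satisfied: the briefing note relates to a pending investigation; a written security-exemption finding has been issued. But: (e) is engaged — the record's age is 28 years, meeting the 28 years threshold. Exception (a) does not apply.
Exception (b)'s conditions are all satisfied: the briefing note was obtained under a confidentiality agreement; the briefing note names a confidential informant. Turning to paragraph (f): (f) is engaged — a current Class 1 Notice is held. Exception (b) does not apply.
All of (c)'s requirements are met (the briefing note contains personal medical information; the number of pages in the record is 107, below the 129 limit). But applying paragraphs (g)–(k): (g) operates against (c): Dmitri is the subject of the briefing note. (h) would limit (g) — the qualifying period is 175 days, under the 185 days limit — but (i) sets (h) aside: (i) is engaged — a current Schedule 4 Certificate is held. (j) applies (the compliance score is 12 points, below the 13 points limit), but yields to (k): (k) operates against (j): aggregate throughput is 5,580 units, under the 6,130 units limit. Exception (c) does not apply.
Exception (d) requires that the reference index is at least 434; but the reference index is 429, short of 434, so (d) is unavailable.
No exception is made out. the Dunmore Housing Agency falls within the general rule.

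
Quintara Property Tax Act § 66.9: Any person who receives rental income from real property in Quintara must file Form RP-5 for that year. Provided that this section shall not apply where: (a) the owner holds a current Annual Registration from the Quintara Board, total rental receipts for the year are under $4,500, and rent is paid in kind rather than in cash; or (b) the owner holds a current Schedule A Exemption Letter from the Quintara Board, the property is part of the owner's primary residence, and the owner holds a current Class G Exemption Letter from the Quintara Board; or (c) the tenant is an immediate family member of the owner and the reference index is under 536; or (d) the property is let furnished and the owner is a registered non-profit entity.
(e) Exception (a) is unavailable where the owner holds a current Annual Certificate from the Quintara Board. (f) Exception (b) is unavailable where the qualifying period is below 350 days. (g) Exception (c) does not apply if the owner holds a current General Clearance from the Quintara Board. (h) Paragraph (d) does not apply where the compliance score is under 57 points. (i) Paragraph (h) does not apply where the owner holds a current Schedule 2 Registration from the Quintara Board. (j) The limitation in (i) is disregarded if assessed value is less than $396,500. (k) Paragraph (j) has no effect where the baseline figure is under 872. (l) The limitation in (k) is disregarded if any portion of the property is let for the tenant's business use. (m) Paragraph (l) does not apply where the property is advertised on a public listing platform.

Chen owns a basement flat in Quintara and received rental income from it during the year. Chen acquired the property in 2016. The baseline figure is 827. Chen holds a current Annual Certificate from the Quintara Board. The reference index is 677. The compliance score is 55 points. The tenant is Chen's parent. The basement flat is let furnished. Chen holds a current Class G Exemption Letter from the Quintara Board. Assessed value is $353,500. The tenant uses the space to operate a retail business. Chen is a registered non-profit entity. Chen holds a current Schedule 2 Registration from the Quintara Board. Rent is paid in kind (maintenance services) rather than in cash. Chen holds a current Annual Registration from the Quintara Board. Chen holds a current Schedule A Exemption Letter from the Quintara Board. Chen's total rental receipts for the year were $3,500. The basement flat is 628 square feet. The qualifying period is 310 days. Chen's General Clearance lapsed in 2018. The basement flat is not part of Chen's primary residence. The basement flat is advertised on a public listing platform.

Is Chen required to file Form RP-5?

Exception (a) is satisfied on its face — a current Annual Registration is held; total rental receipts for the year are $3,500, under the $4,500 limit; rent is paid in kind. Turning to paragraph (e): (e) applies — a current Annual Certificate is held. So (a) is unavailable.
Exception (b) requires that the property is part of the owner's primary residence; but the basement flat is not part of the primary residence, so (b) is unavailable.
Exception (c) does not apply: the reference index is 677, not under 536.
All of (d)'s requirements are met (the property is let furnished; Chen is a registered non-profit). Under paragraphs (h)–(m): (h) is triggered (the compliance score is 55 points, under the 57 points limit), but is set aside by (i): (i) operates — a current Schedule 2 Registration is held. (j) would limit (i) — assessed value is $353,500, less than the $396,500 limit — but (k) sets (j) aside: (k) applies — the baseline figure is 827, under the 872 limit. (l) would limit (k) — the space is let for business use — but (m) sets (l) aside: (m) is triggered — the property is publicly advertised. So (d) applies.

No — exception (d) applies; Chen is not required to file Form RP-5.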